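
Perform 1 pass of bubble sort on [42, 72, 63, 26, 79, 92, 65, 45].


Initial: [42, 72, 63, 26, 79, 92, 65, 45]
Pass 1: [42, 63, 26, 72, 79, 65, 45, 92] (4 swaps)

After 1 pass: [42, 63, 26, 72, 79, 65, 45, 92]


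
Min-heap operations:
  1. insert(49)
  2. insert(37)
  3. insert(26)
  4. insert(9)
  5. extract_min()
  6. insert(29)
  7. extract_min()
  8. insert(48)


insert(49) -> [49]
insert(37) -> [37, 49]
insert(26) -> [26, 49, 37]
insert(9) -> [9, 26, 37, 49]
extract_min()->9, [26, 49, 37]
insert(29) -> [26, 29, 37, 49]
extract_min()->26, [29, 49, 37]
insert(48) -> [29, 48, 37, 49]

Final heap: [29, 48, 37, 49]


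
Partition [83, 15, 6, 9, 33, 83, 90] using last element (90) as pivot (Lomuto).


Pivot: 90
  83 <= 90: advance i (no swap)
  15 <= 90: advance i (no swap)
  6 <= 90: advance i (no swap)
  9 <= 90: advance i (no swap)
  33 <= 90: advance i (no swap)
  83 <= 90: advance i (no swap)
Place pivot at 6: [83, 15, 6, 9, 33, 83, 90]

Partitioned: [83, 15, 6, 9, 33, 83, 90]


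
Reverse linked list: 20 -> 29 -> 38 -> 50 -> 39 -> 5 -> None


Step 1: curr=20, set curr.next=prev(None) | reversed so far: 20
Step 2: curr=29, set curr.next=prev(20) | reversed so far: 29 -> 20
Step 3: curr=38, set curr.next=prev(29) | reversed so far: 38 -> 29 -> 20
Step 4: curr=50, set curr.next=prev(38) | reversed so far: 50 -> 38 -> 29 -> 20
Step 5: curr=39, set curr.next=prev(50) | reversed so far: 39 -> 50 -> 38 -> 29 -> 20
Step 6: curr=5, set curr.next=prev(39) | reversed so far: 5 -> 39 -> 50 -> 38 -> 29 -> 20

5 -> 39 -> 50 -> 38 -> 29 -> 20 -> None


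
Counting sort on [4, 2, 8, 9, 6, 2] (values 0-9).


Input: [4, 2, 8, 9, 6, 2]
Counts: [0, 0, 2, 0, 1, 0, 1, 0, 1, 1]

Sorted: [2, 2, 4, 6, 8, 9]


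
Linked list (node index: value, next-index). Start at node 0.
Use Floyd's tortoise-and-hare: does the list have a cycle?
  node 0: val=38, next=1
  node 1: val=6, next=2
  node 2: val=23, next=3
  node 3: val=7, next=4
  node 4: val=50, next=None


Floyd's tortoise (slow, +1) and hare (fast, +2):
  init: slow=0, fast=0
  step 1: slow=1, fast=2
  step 2: slow=2, fast=4
  step 3: fast -> None, no cycle

Cycle: no


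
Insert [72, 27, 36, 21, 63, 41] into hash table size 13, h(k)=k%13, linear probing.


Insert 72: h=7 -> slot 7
Insert 27: h=1 -> slot 1
Insert 36: h=10 -> slot 10
Insert 21: h=8 -> slot 8
Insert 63: h=11 -> slot 11
Insert 41: h=2 -> slot 2

Table: [None, 27, 41, None, None, None, None, 72, 21, None, 36, 63, None]


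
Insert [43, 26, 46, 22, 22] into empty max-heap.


Insert 43: [43]
Insert 26: [43, 26]
Insert 46: [46, 26, 43]
Insert 22: [46, 26, 43, 22]
Insert 22: [46, 26, 43, 22, 22]

Final heap: [46, 26, 43, 22, 22]


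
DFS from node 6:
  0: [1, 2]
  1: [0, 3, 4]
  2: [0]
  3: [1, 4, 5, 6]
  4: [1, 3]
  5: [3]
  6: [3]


Visit 6, push [3]
Visit 3, push [5, 4, 1]
Visit 1, push [4, 0]
Visit 0, push [2]
Visit 2, push []
Visit 4, push []
Visit 5, push []

DFS order: [6, 3, 1, 0, 2, 4, 5]


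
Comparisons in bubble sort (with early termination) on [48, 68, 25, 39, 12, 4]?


Algorithm: bubble sort (with early termination)
Input: [48, 68, 25, 39, 12, 4]
Sorted: [4, 12, 25, 39, 48, 68]

15


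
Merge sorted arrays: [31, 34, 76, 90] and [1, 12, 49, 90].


Take 1 from B
Take 12 from B
Take 31 from A
Take 34 from A
Take 49 from B
Take 76 from A
Take 90 from A

Merged: [1, 12, 31, 34, 49, 76, 90, 90]


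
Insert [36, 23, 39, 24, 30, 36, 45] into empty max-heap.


Insert 36: [36]
Insert 23: [36, 23]
Insert 39: [39, 23, 36]
Insert 24: [39, 24, 36, 23]
Insert 30: [39, 30, 36, 23, 24]
Insert 36: [39, 30, 36, 23, 24, 36]
Insert 45: [45, 30, 39, 23, 24, 36, 36]

Final heap: [45, 30, 39, 23, 24, 36, 36]


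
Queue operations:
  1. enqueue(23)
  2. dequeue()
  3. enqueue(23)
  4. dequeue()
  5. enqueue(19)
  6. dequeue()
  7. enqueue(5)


enqueue(23) -> [23]
dequeue()->23, []
enqueue(23) -> [23]
dequeue()->23, []
enqueue(19) -> [19]
dequeue()->19, []
enqueue(5) -> [5]

Final queue: [5]


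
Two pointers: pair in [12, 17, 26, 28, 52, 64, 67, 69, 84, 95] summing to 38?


lo=0(12)+hi=9(95)=107
lo=0(12)+hi=8(84)=96
lo=0(12)+hi=7(69)=81
lo=0(12)+hi=6(67)=79
lo=0(12)+hi=5(64)=76
lo=0(12)+hi=4(52)=64
lo=0(12)+hi=3(28)=40
lo=0(12)+hi=2(26)=38

Yes: 12+26=38


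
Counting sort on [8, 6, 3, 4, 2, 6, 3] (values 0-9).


Input: [8, 6, 3, 4, 2, 6, 3]
Counts: [0, 0, 1, 2, 1, 0, 2, 0, 1, 0]

Sorted: [2, 3, 3, 4, 6, 6, 8]


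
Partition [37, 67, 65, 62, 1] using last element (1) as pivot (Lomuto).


Pivot: 1
Place pivot at 0: [1, 67, 65, 62, 37]

Partitioned: [1, 67, 65, 62, 37]


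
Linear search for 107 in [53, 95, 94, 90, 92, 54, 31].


i=0: 53!=107
i=1: 95!=107
i=2: 94!=107
i=3: 90!=107
i=4: 92!=107
i=5: 54!=107
i=6: 31!=107

Not found, 7 comps


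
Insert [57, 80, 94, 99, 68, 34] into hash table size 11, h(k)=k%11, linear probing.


Insert 57: h=2 -> slot 2
Insert 80: h=3 -> slot 3
Insert 94: h=6 -> slot 6
Insert 99: h=0 -> slot 0
Insert 68: h=2, 2 probes -> slot 4
Insert 34: h=1 -> slot 1

Table: [99, 34, 57, 80, 68, None, 94, None, None, None, None]


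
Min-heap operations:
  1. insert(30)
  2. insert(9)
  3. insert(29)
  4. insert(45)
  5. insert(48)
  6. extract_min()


insert(30) -> [30]
insert(9) -> [9, 30]
insert(29) -> [9, 30, 29]
insert(45) -> [9, 30, 29, 45]
insert(48) -> [9, 30, 29, 45, 48]
extract_min()->9, [29, 30, 48, 45]

Final heap: [29, 30, 48, 45]


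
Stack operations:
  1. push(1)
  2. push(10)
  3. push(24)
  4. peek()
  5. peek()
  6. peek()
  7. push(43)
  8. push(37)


push(1) -> [1]
push(10) -> [1, 10]
push(24) -> [1, 10, 24]
peek()->24
peek()->24
peek()->24
push(43) -> [1, 10, 24, 43]
push(37) -> [1, 10, 24, 43, 37]

Final stack: [1, 10, 24, 43, 37]


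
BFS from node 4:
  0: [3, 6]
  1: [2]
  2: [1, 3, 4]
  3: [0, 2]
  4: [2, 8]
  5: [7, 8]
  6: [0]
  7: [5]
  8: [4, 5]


Visit 4, enqueue [2, 8]
Visit 2, enqueue [1, 3]
Visit 8, enqueue [5]
Visit 1, enqueue []
Visit 3, enqueue [0]
Visit 5, enqueue [7]
Visit 0, enqueue [6]
Visit 7, enqueue []
Visit 6, enqueue []

BFS order: [4, 2, 8, 1, 3, 5, 0, 7, 6]


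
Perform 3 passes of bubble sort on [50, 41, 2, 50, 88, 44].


Initial: [50, 41, 2, 50, 88, 44]
Pass 1: [41, 2, 50, 50, 44, 88] (3 swaps)
Pass 2: [2, 41, 50, 44, 50, 88] (2 swaps)
Pass 3: [2, 41, 44, 50, 50, 88] (1 swaps)

After 3 passes: [2, 41, 44, 50, 50, 88]


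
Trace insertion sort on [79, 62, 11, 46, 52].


Initial: [79, 62, 11, 46, 52]
Insert 62: [62, 79, 11, 46, 52]
Insert 11: [11, 62, 79, 46, 52]
Insert 46: [11, 46, 62, 79, 52]
Insert 52: [11, 46, 52, 62, 79]

Sorted: [11, 46, 52, 62, 79]


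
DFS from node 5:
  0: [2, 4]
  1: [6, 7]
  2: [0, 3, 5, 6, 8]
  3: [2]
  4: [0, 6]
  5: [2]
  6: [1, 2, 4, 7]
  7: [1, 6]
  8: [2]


Visit 5, push [2]
Visit 2, push [8, 6, 3, 0]
Visit 0, push [4]
Visit 4, push [6]
Visit 6, push [7, 1]
Visit 1, push [7]
Visit 7, push []
Visit 3, push []
Visit 8, push []

DFS order: [5, 2, 0, 4, 6, 1, 7, 3, 8]


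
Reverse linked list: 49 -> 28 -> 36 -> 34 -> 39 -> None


Step 1: curr=49, set curr.next=prev(None) | reversed so far: 49
Step 2: curr=28, set curr.next=prev(49) | reversed so far: 28 -> 49
Step 3: curr=36, set curr.next=prev(28) | reversed so far: 36 -> 28 -> 49
Step 4: curr=34, set curr.next=prev(36) | reversed so far: 34 -> 36 -> 28 -> 49
Step 5: curr=39, set curr.next=prev(34) | reversed so far: 39 -> 34 -> 36 -> 28 -> 49

39 -> 34 -> 36 -> 28 -> 49 -> None


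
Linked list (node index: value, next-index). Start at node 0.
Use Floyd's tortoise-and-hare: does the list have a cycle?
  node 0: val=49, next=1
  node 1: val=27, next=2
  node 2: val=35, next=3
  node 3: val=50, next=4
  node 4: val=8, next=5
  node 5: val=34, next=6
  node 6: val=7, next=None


Floyd's tortoise (slow, +1) and hare (fast, +2):
  init: slow=0, fast=0
  step 1: slow=1, fast=2
  step 2: slow=2, fast=4
  step 3: slow=3, fast=6
  step 4: fast -> None, no cycle

Cycle: no


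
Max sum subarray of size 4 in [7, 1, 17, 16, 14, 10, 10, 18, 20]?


[0:4]: 41
[1:5]: 48
[2:6]: 57
[3:7]: 50
[4:8]: 52
[5:9]: 58

Max: 58 at [5:9]


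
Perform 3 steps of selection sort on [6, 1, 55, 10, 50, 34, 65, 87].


Initial: [6, 1, 55, 10, 50, 34, 65, 87]
Step 1: min=1 at 1
  Swap: [1, 6, 55, 10, 50, 34, 65, 87]
Step 2: min=6 at 1
  Swap: [1, 6, 55, 10, 50, 34, 65, 87]
Step 3: min=10 at 3
  Swap: [1, 6, 10, 55, 50, 34, 65, 87]

After 3 steps: [1, 6, 10, 55, 50, 34, 65, 87]


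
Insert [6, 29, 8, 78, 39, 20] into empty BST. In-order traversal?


Insert 6: root
Insert 29: R from 6
Insert 8: R from 6 -> L from 29
Insert 78: R from 6 -> R from 29
Insert 39: R from 6 -> R from 29 -> L from 78
Insert 20: R from 6 -> L from 29 -> R from 8

In-order: [6, 8, 20, 29, 39, 78]


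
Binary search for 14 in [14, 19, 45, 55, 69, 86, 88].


Step 1: lo=0, hi=6, mid=3, val=55
Step 2: lo=0, hi=2, mid=1, val=19
Step 3: lo=0, hi=0, mid=0, val=14

Found at index 0


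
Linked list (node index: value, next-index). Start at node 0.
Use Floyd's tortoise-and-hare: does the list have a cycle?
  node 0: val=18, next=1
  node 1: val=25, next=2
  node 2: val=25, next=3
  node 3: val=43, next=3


Floyd's tortoise (slow, +1) and hare (fast, +2):
  init: slow=0, fast=0
  step 1: slow=1, fast=2
  step 2: slow=2, fast=3
  step 3: slow=3, fast=3
  slow == fast at node 3: cycle detected

Cycle: yes


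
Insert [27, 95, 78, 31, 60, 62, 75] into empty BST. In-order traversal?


Insert 27: root
Insert 95: R from 27
Insert 78: R from 27 -> L from 95
Insert 31: R from 27 -> L from 95 -> L from 78
Insert 60: R from 27 -> L from 95 -> L from 78 -> R from 31
Insert 62: R from 27 -> L from 95 -> L from 78 -> R from 31 -> R from 60
Insert 75: R from 27 -> L from 95 -> L from 78 -> R from 31 -> R from 60 -> R from 62

In-order: [27, 31, 60, 62, 75, 78, 95]


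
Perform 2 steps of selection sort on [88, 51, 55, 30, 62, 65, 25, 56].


Initial: [88, 51, 55, 30, 62, 65, 25, 56]
Step 1: min=25 at 6
  Swap: [25, 51, 55, 30, 62, 65, 88, 56]
Step 2: min=30 at 3
  Swap: [25, 30, 55, 51, 62, 65, 88, 56]

After 2 steps: [25, 30, 55, 51, 62, 65, 88, 56]


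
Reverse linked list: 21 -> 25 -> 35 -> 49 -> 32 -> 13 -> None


Step 1: curr=21, set curr.next=prev(None) | reversed so far: 21
Step 2: curr=25, set curr.next=prev(21) | reversed so far: 25 -> 21
Step 3: curr=35, set curr.next=prev(25) | reversed so far: 35 -> 25 -> 21
Step 4: curr=49, set curr.next=prev(35) | reversed so far: 49 -> 35 -> 25 -> 21
Step 5: curr=32, set curr.next=prev(49) | reversed so far: 32 -> 49 -> 35 -> 25 -> 21
Step 6: curr=13, set curr.next=prev(32) | reversed so far: 13 -> 32 -> 49 -> 35 -> 25 -> 21

13 -> 32 -> 49 -> 35 -> 25 -> 21 -> None


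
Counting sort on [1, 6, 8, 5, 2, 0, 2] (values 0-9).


Input: [1, 6, 8, 5, 2, 0, 2]
Counts: [1, 1, 2, 0, 0, 1, 1, 0, 1, 0]

Sorted: [0, 1, 2, 2, 5, 6, 8]


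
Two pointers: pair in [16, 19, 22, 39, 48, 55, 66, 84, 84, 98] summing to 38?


lo=0(16)+hi=9(98)=114
lo=0(16)+hi=8(84)=100
lo=0(16)+hi=7(84)=100
lo=0(16)+hi=6(66)=82
lo=0(16)+hi=5(55)=71
lo=0(16)+hi=4(48)=64
lo=0(16)+hi=3(39)=55
lo=0(16)+hi=2(22)=38

Yes: 16+22=38


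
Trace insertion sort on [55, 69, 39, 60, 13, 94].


Initial: [55, 69, 39, 60, 13, 94]
Insert 69: [55, 69, 39, 60, 13, 94]
Insert 39: [39, 55, 69, 60, 13, 94]
Insert 60: [39, 55, 60, 69, 13, 94]
Insert 13: [13, 39, 55, 60, 69, 94]
Insert 94: [13, 39, 55, 60, 69, 94]

Sorted: [13, 39, 55, 60, 69, 94]


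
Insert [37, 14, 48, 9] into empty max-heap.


Insert 37: [37]
Insert 14: [37, 14]
Insert 48: [48, 14, 37]
Insert 9: [48, 14, 37, 9]

Final heap: [48, 14, 37, 9]


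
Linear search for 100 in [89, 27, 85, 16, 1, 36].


i=0: 89!=100
i=1: 27!=100
i=2: 85!=100
i=3: 16!=100
i=4: 1!=100
i=5: 36!=100

Not found, 6 comps


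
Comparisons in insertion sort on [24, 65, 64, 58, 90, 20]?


Algorithm: insertion sort
Input: [24, 65, 64, 58, 90, 20]
Sorted: [20, 24, 58, 64, 65, 90]

12


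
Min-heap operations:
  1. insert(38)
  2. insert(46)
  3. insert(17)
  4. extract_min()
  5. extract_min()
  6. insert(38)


insert(38) -> [38]
insert(46) -> [38, 46]
insert(17) -> [17, 46, 38]
extract_min()->17, [38, 46]
extract_min()->38, [46]
insert(38) -> [38, 46]

Final heap: [38, 46]


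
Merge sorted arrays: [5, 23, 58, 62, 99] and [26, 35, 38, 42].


Take 5 from A
Take 23 from A
Take 26 from B
Take 35 from B
Take 38 from B
Take 42 from B

Merged: [5, 23, 26, 35, 38, 42, 58, 62, 99]


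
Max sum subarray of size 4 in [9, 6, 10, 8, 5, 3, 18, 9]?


[0:4]: 33
[1:5]: 29
[2:6]: 26
[3:7]: 34
[4:8]: 35

Max: 35 at [4:8]


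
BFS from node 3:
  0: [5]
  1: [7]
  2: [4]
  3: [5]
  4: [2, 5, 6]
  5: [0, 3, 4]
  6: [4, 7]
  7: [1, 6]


Visit 3, enqueue [5]
Visit 5, enqueue [0, 4]
Visit 0, enqueue []
Visit 4, enqueue [2, 6]
Visit 2, enqueue []
Visit 6, enqueue [7]
Visit 7, enqueue [1]
Visit 1, enqueue []

BFS order: [3, 5, 0, 4, 2, 6, 7, 1]


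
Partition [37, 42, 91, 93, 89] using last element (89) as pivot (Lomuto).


Pivot: 89
  37 <= 89: advance i (no swap)
  42 <= 89: advance i (no swap)
Place pivot at 2: [37, 42, 89, 93, 91]

Partitioned: [37, 42, 89, 93, 91]


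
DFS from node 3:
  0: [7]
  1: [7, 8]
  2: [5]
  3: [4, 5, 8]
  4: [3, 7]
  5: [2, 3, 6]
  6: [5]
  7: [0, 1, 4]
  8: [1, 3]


Visit 3, push [8, 5, 4]
Visit 4, push [7]
Visit 7, push [1, 0]
Visit 0, push []
Visit 1, push [8]
Visit 8, push []
Visit 5, push [6, 2]
Visit 2, push []
Visit 6, push []

DFS order: [3, 4, 7, 0, 1, 8, 5, 2, 6]


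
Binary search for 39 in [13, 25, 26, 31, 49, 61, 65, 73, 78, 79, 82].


Step 1: lo=0, hi=10, mid=5, val=61
Step 2: lo=0, hi=4, mid=2, val=26
Step 3: lo=3, hi=4, mid=3, val=31
Step 4: lo=4, hi=4, mid=4, val=49

Not found


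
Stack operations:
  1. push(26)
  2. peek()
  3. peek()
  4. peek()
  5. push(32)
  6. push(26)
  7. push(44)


push(26) -> [26]
peek()->26
peek()->26
peek()->26
push(32) -> [26, 32]
push(26) -> [26, 32, 26]
push(44) -> [26, 32, 26, 44]

Final stack: [26, 32, 26, 44]


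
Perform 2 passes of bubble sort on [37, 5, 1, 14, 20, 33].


Initial: [37, 5, 1, 14, 20, 33]
Pass 1: [5, 1, 14, 20, 33, 37] (5 swaps)
Pass 2: [1, 5, 14, 20, 33, 37] (1 swaps)

After 2 passes: [1, 5, 14, 20, 33, 37]


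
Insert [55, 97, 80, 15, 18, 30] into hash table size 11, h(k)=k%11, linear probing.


Insert 55: h=0 -> slot 0
Insert 97: h=9 -> slot 9
Insert 80: h=3 -> slot 3
Insert 15: h=4 -> slot 4
Insert 18: h=7 -> slot 7
Insert 30: h=8 -> slot 8

Table: [55, None, None, 80, 15, None, None, 18, 30, 97, None]


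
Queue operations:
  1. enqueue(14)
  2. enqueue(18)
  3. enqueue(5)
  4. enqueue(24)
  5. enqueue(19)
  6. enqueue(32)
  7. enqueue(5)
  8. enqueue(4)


enqueue(14) -> [14]
enqueue(18) -> [14, 18]
enqueue(5) -> [14, 18, 5]
enqueue(24) -> [14, 18, 5, 24]
enqueue(19) -> [14, 18, 5, 24, 19]
enqueue(32) -> [14, 18, 5, 24, 19, 32]
enqueue(5) -> [14, 18, 5, 24, 19, 32, 5]
enqueue(4) -> [14, 18, 5, 24, 19, 32, 5, 4]

Final queue: [14, 18, 5, 24, 19, 32, 5, 4]


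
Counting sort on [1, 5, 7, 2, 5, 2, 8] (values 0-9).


Input: [1, 5, 7, 2, 5, 2, 8]
Counts: [0, 1, 2, 0, 0, 2, 0, 1, 1, 0]

Sorted: [1, 2, 2, 5, 5, 7, 8]


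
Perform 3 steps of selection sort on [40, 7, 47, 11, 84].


Initial: [40, 7, 47, 11, 84]
Step 1: min=7 at 1
  Swap: [7, 40, 47, 11, 84]
Step 2: min=11 at 3
  Swap: [7, 11, 47, 40, 84]
Step 3: min=40 at 3
  Swap: [7, 11, 40, 47, 84]

After 3 steps: [7, 11, 40, 47, 84]


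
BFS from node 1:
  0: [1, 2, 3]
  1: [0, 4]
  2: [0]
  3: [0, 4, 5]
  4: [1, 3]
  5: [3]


Visit 1, enqueue [0, 4]
Visit 0, enqueue [2, 3]
Visit 4, enqueue []
Visit 2, enqueue []
Visit 3, enqueue [5]
Visit 5, enqueue []

BFS order: [1, 0, 4, 2, 3, 5]


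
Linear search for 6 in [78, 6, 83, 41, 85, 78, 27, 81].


i=0: 78!=6
i=1: 6==6 found!

Found at 1, 2 comps


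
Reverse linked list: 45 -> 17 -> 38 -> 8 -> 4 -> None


Step 1: curr=45, set curr.next=prev(None) | reversed so far: 45
Step 2: curr=17, set curr.next=prev(45) | reversed so far: 17 -> 45
Step 3: curr=38, set curr.next=prev(17) | reversed so far: 38 -> 17 -> 45
Step 4: curr=8, set curr.next=prev(38) | reversed so far: 8 -> 38 -> 17 -> 45
Step 5: curr=4, set curr.next=prev(8) | reversed so far: 4 -> 8 -> 38 -> 17 -> 45

4 -> 8 -> 38 -> 17 -> 45 -> None


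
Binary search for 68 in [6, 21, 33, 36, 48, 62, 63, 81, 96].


Step 1: lo=0, hi=8, mid=4, val=48
Step 2: lo=5, hi=8, mid=6, val=63
Step 3: lo=7, hi=8, mid=7, val=81

Not found


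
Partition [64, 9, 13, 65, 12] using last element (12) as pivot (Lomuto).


Pivot: 12
  9 <= 12: swap -> [9, 64, 13, 65, 12]
Place pivot at 1: [9, 12, 13, 65, 64]

Partitioned: [9, 12, 13, 65, 64]


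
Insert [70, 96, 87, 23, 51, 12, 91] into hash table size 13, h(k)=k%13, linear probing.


Insert 70: h=5 -> slot 5
Insert 96: h=5, 1 probes -> slot 6
Insert 87: h=9 -> slot 9
Insert 23: h=10 -> slot 10
Insert 51: h=12 -> slot 12
Insert 12: h=12, 1 probes -> slot 0
Insert 91: h=0, 1 probes -> slot 1

Table: [12, 91, None, None, None, 70, 96, None, None, 87, 23, None, 51]


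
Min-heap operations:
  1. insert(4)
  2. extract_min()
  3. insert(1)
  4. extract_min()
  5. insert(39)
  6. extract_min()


insert(4) -> [4]
extract_min()->4, []
insert(1) -> [1]
extract_min()->1, []
insert(39) -> [39]
extract_min()->39, []

Final heap: []


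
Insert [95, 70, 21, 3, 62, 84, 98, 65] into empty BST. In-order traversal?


Insert 95: root
Insert 70: L from 95
Insert 21: L from 95 -> L from 70
Insert 3: L from 95 -> L from 70 -> L from 21
Insert 62: L from 95 -> L from 70 -> R from 21
Insert 84: L from 95 -> R from 70
Insert 98: R from 95
Insert 65: L from 95 -> L from 70 -> R from 21 -> R from 62

In-order: [3, 21, 62, 65, 70, 84, 95, 98]


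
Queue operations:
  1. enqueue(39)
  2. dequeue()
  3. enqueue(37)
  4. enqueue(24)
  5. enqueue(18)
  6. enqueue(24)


enqueue(39) -> [39]
dequeue()->39, []
enqueue(37) -> [37]
enqueue(24) -> [37, 24]
enqueue(18) -> [37, 24, 18]
enqueue(24) -> [37, 24, 18, 24]

Final queue: [37, 24, 18, 24]


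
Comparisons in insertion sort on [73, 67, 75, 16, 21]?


Algorithm: insertion sort
Input: [73, 67, 75, 16, 21]
Sorted: [16, 21, 67, 73, 75]

9


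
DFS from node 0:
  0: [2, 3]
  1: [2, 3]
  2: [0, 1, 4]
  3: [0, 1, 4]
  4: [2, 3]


Visit 0, push [3, 2]
Visit 2, push [4, 1]
Visit 1, push [3]
Visit 3, push [4]
Visit 4, push []

DFS order: [0, 2, 1, 3, 4]


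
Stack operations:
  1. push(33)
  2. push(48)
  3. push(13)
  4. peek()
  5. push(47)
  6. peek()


push(33) -> [33]
push(48) -> [33, 48]
push(13) -> [33, 48, 13]
peek()->13
push(47) -> [33, 48, 13, 47]
peek()->47

Final stack: [33, 48, 13, 47]


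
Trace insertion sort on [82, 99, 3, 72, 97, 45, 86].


Initial: [82, 99, 3, 72, 97, 45, 86]
Insert 99: [82, 99, 3, 72, 97, 45, 86]
Insert 3: [3, 82, 99, 72, 97, 45, 86]
Insert 72: [3, 72, 82, 99, 97, 45, 86]
Insert 97: [3, 72, 82, 97, 99, 45, 86]
Insert 45: [3, 45, 72, 82, 97, 99, 86]
Insert 86: [3, 45, 72, 82, 86, 97, 99]

Sorted: [3, 45, 72, 82, 86, 97, 99]


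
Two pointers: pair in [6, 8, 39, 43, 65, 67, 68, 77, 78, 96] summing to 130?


lo=0(6)+hi=9(96)=102
lo=1(8)+hi=9(96)=104
lo=2(39)+hi=9(96)=135
lo=2(39)+hi=8(78)=117
lo=3(43)+hi=8(78)=121
lo=4(65)+hi=8(78)=143
lo=4(65)+hi=7(77)=142
lo=4(65)+hi=6(68)=133
lo=4(65)+hi=5(67)=132

No pair found


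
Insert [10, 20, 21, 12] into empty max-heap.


Insert 10: [10]
Insert 20: [20, 10]
Insert 21: [21, 10, 20]
Insert 12: [21, 12, 20, 10]

Final heap: [21, 12, 20, 10]


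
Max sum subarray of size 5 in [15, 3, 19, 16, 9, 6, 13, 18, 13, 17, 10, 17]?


[0:5]: 62
[1:6]: 53
[2:7]: 63
[3:8]: 62
[4:9]: 59
[5:10]: 67
[6:11]: 71
[7:12]: 75

Max: 75 at [7:12]


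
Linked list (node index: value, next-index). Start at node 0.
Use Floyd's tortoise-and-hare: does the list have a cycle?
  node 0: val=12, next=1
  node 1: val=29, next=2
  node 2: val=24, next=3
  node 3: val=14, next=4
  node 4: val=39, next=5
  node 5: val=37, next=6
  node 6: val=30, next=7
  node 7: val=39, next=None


Floyd's tortoise (slow, +1) and hare (fast, +2):
  init: slow=0, fast=0
  step 1: slow=1, fast=2
  step 2: slow=2, fast=4
  step 3: slow=3, fast=6
  step 4: fast 6->7->None, no cycle

Cycle: no


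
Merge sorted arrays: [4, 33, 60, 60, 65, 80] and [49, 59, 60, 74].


Take 4 from A
Take 33 from A
Take 49 from B
Take 59 from B
Take 60 from A
Take 60 from A
Take 60 from B
Take 65 from A
Take 74 from B

Merged: [4, 33, 49, 59, 60, 60, 60, 65, 74, 80]


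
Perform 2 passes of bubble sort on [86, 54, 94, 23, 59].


Initial: [86, 54, 94, 23, 59]
Pass 1: [54, 86, 23, 59, 94] (3 swaps)
Pass 2: [54, 23, 59, 86, 94] (2 swaps)

After 2 passes: [54, 23, 59, 86, 94]


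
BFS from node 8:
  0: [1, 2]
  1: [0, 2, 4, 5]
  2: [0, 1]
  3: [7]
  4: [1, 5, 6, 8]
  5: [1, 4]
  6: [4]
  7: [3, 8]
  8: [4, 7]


Visit 8, enqueue [4, 7]
Visit 4, enqueue [1, 5, 6]
Visit 7, enqueue [3]
Visit 1, enqueue [0, 2]
Visit 5, enqueue []
Visit 6, enqueue []
Visit 3, enqueue []
Visit 0, enqueue []
Visit 2, enqueue []

BFS order: [8, 4, 7, 1, 5, 6, 3, 0, 2]


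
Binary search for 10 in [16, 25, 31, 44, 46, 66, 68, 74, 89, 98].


Step 1: lo=0, hi=9, mid=4, val=46
Step 2: lo=0, hi=3, mid=1, val=25
Step 3: lo=0, hi=0, mid=0, val=16

Not found


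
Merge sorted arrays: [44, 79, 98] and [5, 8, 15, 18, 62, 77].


Take 5 from B
Take 8 from B
Take 15 from B
Take 18 from B
Take 44 from A
Take 62 from B
Take 77 from B

Merged: [5, 8, 15, 18, 44, 62, 77, 79, 98]


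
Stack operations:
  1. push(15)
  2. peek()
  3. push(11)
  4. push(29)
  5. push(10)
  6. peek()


push(15) -> [15]
peek()->15
push(11) -> [15, 11]
push(29) -> [15, 11, 29]
push(10) -> [15, 11, 29, 10]
peek()->10

Final stack: [15, 11, 29, 10]


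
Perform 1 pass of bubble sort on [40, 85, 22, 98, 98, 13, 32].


Initial: [40, 85, 22, 98, 98, 13, 32]
Pass 1: [40, 22, 85, 98, 13, 32, 98] (3 swaps)

After 1 pass: [40, 22, 85, 98, 13, 32, 98]


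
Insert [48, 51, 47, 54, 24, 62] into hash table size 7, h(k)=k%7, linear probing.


Insert 48: h=6 -> slot 6
Insert 51: h=2 -> slot 2
Insert 47: h=5 -> slot 5
Insert 54: h=5, 2 probes -> slot 0
Insert 24: h=3 -> slot 3
Insert 62: h=6, 2 probes -> slot 1

Table: [54, 62, 51, 24, None, 47, 48]


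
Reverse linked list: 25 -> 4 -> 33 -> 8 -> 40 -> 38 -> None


Step 1: curr=25, set curr.next=prev(None) | reversed so far: 25
Step 2: curr=4, set curr.next=prev(25) | reversed so far: 4 -> 25
Step 3: curr=33, set curr.next=prev(4) | reversed so far: 33 -> 4 -> 25
Step 4: curr=8, set curr.next=prev(33) | reversed so far: 8 -> 33 -> 4 -> 25
Step 5: curr=40, set curr.next=prev(8) | reversed so far: 40 -> 8 -> 33 -> 4 -> 25
Step 6: curr=38, set curr.next=prev(40) | reversed so far: 38 -> 40 -> 8 -> 33 -> 4 -> 25

38 -> 40 -> 8 -> 33 -> 4 -> 25 -> None


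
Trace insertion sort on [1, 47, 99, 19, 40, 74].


Initial: [1, 47, 99, 19, 40, 74]
Insert 47: [1, 47, 99, 19, 40, 74]
Insert 99: [1, 47, 99, 19, 40, 74]
Insert 19: [1, 19, 47, 99, 40, 74]
Insert 40: [1, 19, 40, 47, 99, 74]
Insert 74: [1, 19, 40, 47, 74, 99]

Sorted: [1, 19, 40, 47, 74, 99]


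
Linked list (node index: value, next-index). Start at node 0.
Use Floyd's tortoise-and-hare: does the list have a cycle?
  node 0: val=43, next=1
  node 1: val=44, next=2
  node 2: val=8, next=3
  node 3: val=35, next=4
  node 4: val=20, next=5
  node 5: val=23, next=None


Floyd's tortoise (slow, +1) and hare (fast, +2):
  init: slow=0, fast=0
  step 1: slow=1, fast=2
  step 2: slow=2, fast=4
  step 3: fast 4->5->None, no cycle

Cycle: no


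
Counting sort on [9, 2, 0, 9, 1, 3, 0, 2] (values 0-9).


Input: [9, 2, 0, 9, 1, 3, 0, 2]
Counts: [2, 1, 2, 1, 0, 0, 0, 0, 0, 2]

Sorted: [0, 0, 1, 2, 2, 3, 9, 9]


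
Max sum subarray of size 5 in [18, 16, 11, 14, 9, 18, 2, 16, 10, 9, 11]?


[0:5]: 68
[1:6]: 68
[2:7]: 54
[3:8]: 59
[4:9]: 55
[5:10]: 55
[6:11]: 48

Max: 68 at [0:5]


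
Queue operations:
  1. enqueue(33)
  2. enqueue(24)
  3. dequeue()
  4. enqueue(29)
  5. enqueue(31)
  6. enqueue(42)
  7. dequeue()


enqueue(33) -> [33]
enqueue(24) -> [33, 24]
dequeue()->33, [24]
enqueue(29) -> [24, 29]
enqueue(31) -> [24, 29, 31]
enqueue(42) -> [24, 29, 31, 42]
dequeue()->24, [29, 31, 42]

Final queue: [29, 31, 42]


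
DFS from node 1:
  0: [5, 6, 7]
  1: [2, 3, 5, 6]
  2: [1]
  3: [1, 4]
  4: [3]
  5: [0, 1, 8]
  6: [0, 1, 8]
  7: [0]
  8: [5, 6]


Visit 1, push [6, 5, 3, 2]
Visit 2, push []
Visit 3, push [4]
Visit 4, push []
Visit 5, push [8, 0]
Visit 0, push [7, 6]
Visit 6, push [8]
Visit 8, push []
Visit 7, push []

DFS order: [1, 2, 3, 4, 5, 0, 6, 8, 7]


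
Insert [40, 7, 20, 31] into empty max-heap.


Insert 40: [40]
Insert 7: [40, 7]
Insert 20: [40, 7, 20]
Insert 31: [40, 31, 20, 7]

Final heap: [40, 31, 20, 7]


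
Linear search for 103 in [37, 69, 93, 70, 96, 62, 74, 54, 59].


i=0: 37!=103
i=1: 69!=103
i=2: 93!=103
i=3: 70!=103
i=4: 96!=103
i=5: 62!=103
i=6: 74!=103
i=7: 54!=103
i=8: 59!=103

Not found, 9 comps


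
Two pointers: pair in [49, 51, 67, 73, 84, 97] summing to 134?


lo=0(49)+hi=5(97)=146
lo=0(49)+hi=4(84)=133
lo=1(51)+hi=4(84)=135
lo=1(51)+hi=3(73)=124
lo=2(67)+hi=3(73)=140

No pair found


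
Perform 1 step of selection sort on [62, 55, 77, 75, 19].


Initial: [62, 55, 77, 75, 19]
Step 1: min=19 at 4
  Swap: [19, 55, 77, 75, 62]

After 1 step: [19, 55, 77, 75, 62]


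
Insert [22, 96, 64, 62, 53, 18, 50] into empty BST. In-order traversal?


Insert 22: root
Insert 96: R from 22
Insert 64: R from 22 -> L from 96
Insert 62: R from 22 -> L from 96 -> L from 64
Insert 53: R from 22 -> L from 96 -> L from 64 -> L from 62
Insert 18: L from 22
Insert 50: R from 22 -> L from 96 -> L from 64 -> L from 62 -> L from 53

In-order: [18, 22, 50, 53, 62, 64, 96]


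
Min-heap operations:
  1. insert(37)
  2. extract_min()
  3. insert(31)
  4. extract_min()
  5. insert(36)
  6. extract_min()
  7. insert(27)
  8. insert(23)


insert(37) -> [37]
extract_min()->37, []
insert(31) -> [31]
extract_min()->31, []
insert(36) -> [36]
extract_min()->36, []
insert(27) -> [27]
insert(23) -> [23, 27]

Final heap: [23, 27]


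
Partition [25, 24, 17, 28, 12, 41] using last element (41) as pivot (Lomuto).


Pivot: 41
  25 <= 41: advance i (no swap)
  24 <= 41: advance i (no swap)
  17 <= 41: advance i (no swap)
  28 <= 41: advance i (no swap)
  12 <= 41: advance i (no swap)
Place pivot at 5: [25, 24, 17, 28, 12, 41]

Partitioned: [25, 24, 17, 28, 12, 41]


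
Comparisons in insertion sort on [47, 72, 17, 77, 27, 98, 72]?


Algorithm: insertion sort
Input: [47, 72, 17, 77, 27, 98, 72]
Sorted: [17, 27, 47, 72, 72, 77, 98]

12


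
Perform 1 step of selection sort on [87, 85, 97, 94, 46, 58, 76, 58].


Initial: [87, 85, 97, 94, 46, 58, 76, 58]
Step 1: min=46 at 4
  Swap: [46, 85, 97, 94, 87, 58, 76, 58]

After 1 step: [46, 85, 97, 94, 87, 58, 76, 58]


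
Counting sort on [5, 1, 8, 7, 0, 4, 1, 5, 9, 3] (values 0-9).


Input: [5, 1, 8, 7, 0, 4, 1, 5, 9, 3]
Counts: [1, 2, 0, 1, 1, 2, 0, 1, 1, 1]

Sorted: [0, 1, 1, 3, 4, 5, 5, 7, 8, 9]


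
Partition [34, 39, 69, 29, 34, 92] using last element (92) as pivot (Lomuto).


Pivot: 92
  34 <= 92: advance i (no swap)
  39 <= 92: advance i (no swap)
  69 <= 92: advance i (no swap)
  29 <= 92: advance i (no swap)
  34 <= 92: advance i (no swap)
Place pivot at 5: [34, 39, 69, 29, 34, 92]

Partitioned: [34, 39, 69, 29, 34, 92]


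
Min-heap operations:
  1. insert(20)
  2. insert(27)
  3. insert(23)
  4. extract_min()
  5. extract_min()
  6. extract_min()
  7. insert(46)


insert(20) -> [20]
insert(27) -> [20, 27]
insert(23) -> [20, 27, 23]
extract_min()->20, [23, 27]
extract_min()->23, [27]
extract_min()->27, []
insert(46) -> [46]

Final heap: [46]


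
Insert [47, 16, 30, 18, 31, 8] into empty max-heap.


Insert 47: [47]
Insert 16: [47, 16]
Insert 30: [47, 16, 30]
Insert 18: [47, 18, 30, 16]
Insert 31: [47, 31, 30, 16, 18]
Insert 8: [47, 31, 30, 16, 18, 8]

Final heap: [47, 31, 30, 16, 18, 8]


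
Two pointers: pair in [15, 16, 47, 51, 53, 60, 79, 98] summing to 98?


lo=0(15)+hi=7(98)=113
lo=0(15)+hi=6(79)=94
lo=1(16)+hi=6(79)=95
lo=2(47)+hi=6(79)=126
lo=2(47)+hi=5(60)=107
lo=2(47)+hi=4(53)=100
lo=2(47)+hi=3(51)=98

Yes: 47+51=98


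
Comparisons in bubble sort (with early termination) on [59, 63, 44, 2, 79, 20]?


Algorithm: bubble sort (with early termination)
Input: [59, 63, 44, 2, 79, 20]
Sorted: [2, 20, 44, 59, 63, 79]

15


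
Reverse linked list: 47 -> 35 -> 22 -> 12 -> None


Step 1: curr=47, set curr.next=prev(None) | reversed so far: 47
Step 2: curr=35, set curr.next=prev(47) | reversed so far: 35 -> 47
Step 3: curr=22, set curr.next=prev(35) | reversed so far: 22 -> 35 -> 47
Step 4: curr=12, set curr.next=prev(22) | reversed so far: 12 -> 22 -> 35 -> 47

12 -> 22 -> 35 -> 47 -> None


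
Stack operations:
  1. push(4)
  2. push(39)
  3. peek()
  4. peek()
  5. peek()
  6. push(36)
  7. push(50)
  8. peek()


push(4) -> [4]
push(39) -> [4, 39]
peek()->39
peek()->39
peek()->39
push(36) -> [4, 39, 36]
push(50) -> [4, 39, 36, 50]
peek()->50

Final stack: [4, 39, 36, 50]


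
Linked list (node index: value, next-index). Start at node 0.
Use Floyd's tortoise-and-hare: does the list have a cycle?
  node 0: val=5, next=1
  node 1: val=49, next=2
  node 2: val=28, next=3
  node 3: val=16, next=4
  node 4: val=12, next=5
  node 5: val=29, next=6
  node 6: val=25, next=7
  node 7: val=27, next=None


Floyd's tortoise (slow, +1) and hare (fast, +2):
  init: slow=0, fast=0
  step 1: slow=1, fast=2
  step 2: slow=2, fast=4
  step 3: slow=3, fast=6
  step 4: fast 6->7->None, no cycle

Cycle: no


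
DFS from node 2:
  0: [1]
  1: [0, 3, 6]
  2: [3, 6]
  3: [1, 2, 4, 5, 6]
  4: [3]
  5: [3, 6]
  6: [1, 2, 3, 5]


Visit 2, push [6, 3]
Visit 3, push [6, 5, 4, 1]
Visit 1, push [6, 0]
Visit 0, push []
Visit 6, push [5]
Visit 5, push []
Visit 4, push []

DFS order: [2, 3, 1, 0, 6, 5, 4]


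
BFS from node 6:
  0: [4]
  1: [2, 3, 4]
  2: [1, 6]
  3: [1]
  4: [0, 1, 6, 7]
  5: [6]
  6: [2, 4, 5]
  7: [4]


Visit 6, enqueue [2, 4, 5]
Visit 2, enqueue [1]
Visit 4, enqueue [0, 7]
Visit 5, enqueue []
Visit 1, enqueue [3]
Visit 0, enqueue []
Visit 7, enqueue []
Visit 3, enqueue []

BFS order: [6, 2, 4, 5, 1, 0, 7, 3]


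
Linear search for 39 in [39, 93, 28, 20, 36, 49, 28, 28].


i=0: 39==39 found!

Found at 0, 1 comps


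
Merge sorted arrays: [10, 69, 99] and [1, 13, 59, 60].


Take 1 from B
Take 10 from A
Take 13 from B
Take 59 from B
Take 60 from B

Merged: [1, 10, 13, 59, 60, 69, 99]


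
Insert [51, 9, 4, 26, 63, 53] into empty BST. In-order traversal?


Insert 51: root
Insert 9: L from 51
Insert 4: L from 51 -> L from 9
Insert 26: L from 51 -> R from 9
Insert 63: R from 51
Insert 53: R from 51 -> L from 63

In-order: [4, 9, 26, 51, 53, 63]


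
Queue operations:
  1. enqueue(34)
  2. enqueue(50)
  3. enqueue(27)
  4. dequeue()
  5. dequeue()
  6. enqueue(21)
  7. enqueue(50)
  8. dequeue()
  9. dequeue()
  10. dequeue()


enqueue(34) -> [34]
enqueue(50) -> [34, 50]
enqueue(27) -> [34, 50, 27]
dequeue()->34, [50, 27]
dequeue()->50, [27]
enqueue(21) -> [27, 21]
enqueue(50) -> [27, 21, 50]
dequeue()->27, [21, 50]
dequeue()->21, [50]
dequeue()->50, []

Final queue: []


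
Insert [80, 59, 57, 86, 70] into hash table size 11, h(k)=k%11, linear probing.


Insert 80: h=3 -> slot 3
Insert 59: h=4 -> slot 4
Insert 57: h=2 -> slot 2
Insert 86: h=9 -> slot 9
Insert 70: h=4, 1 probes -> slot 5

Table: [None, None, 57, 80, 59, 70, None, None, None, 86, None]


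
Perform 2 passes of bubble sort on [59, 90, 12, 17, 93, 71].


Initial: [59, 90, 12, 17, 93, 71]
Pass 1: [59, 12, 17, 90, 71, 93] (3 swaps)
Pass 2: [12, 17, 59, 71, 90, 93] (3 swaps)

After 2 passes: [12, 17, 59, 71, 90, 93]


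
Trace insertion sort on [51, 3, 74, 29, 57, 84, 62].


Initial: [51, 3, 74, 29, 57, 84, 62]
Insert 3: [3, 51, 74, 29, 57, 84, 62]
Insert 74: [3, 51, 74, 29, 57, 84, 62]
Insert 29: [3, 29, 51, 74, 57, 84, 62]
Insert 57: [3, 29, 51, 57, 74, 84, 62]
Insert 84: [3, 29, 51, 57, 74, 84, 62]
Insert 62: [3, 29, 51, 57, 62, 74, 84]

Sorted: [3, 29, 51, 57, 62, 74, 84]


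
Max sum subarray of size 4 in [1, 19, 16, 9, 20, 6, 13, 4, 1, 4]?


[0:4]: 45
[1:5]: 64
[2:6]: 51
[3:7]: 48
[4:8]: 43
[5:9]: 24
[6:10]: 22

Max: 64 at [1:5]


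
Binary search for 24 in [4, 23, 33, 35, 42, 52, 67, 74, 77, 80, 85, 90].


Step 1: lo=0, hi=11, mid=5, val=52
Step 2: lo=0, hi=4, mid=2, val=33
Step 3: lo=0, hi=1, mid=0, val=4
Step 4: lo=1, hi=1, mid=1, val=23

Not found


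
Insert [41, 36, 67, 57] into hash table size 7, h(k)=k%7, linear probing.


Insert 41: h=6 -> slot 6
Insert 36: h=1 -> slot 1
Insert 67: h=4 -> slot 4
Insert 57: h=1, 1 probes -> slot 2

Table: [None, 36, 57, None, 67, None, 41]


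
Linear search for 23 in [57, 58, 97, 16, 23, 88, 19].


i=0: 57!=23
i=1: 58!=23
i=2: 97!=23
i=3: 16!=23
i=4: 23==23 found!

Found at 4, 5 comps


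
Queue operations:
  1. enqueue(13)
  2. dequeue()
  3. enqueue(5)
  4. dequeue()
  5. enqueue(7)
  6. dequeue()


enqueue(13) -> [13]
dequeue()->13, []
enqueue(5) -> [5]
dequeue()->5, []
enqueue(7) -> [7]
dequeue()->7, []

Final queue: []


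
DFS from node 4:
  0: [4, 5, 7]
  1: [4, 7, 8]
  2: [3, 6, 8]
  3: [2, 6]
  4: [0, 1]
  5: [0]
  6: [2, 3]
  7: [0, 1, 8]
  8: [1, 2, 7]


Visit 4, push [1, 0]
Visit 0, push [7, 5]
Visit 5, push []
Visit 7, push [8, 1]
Visit 1, push [8]
Visit 8, push [2]
Visit 2, push [6, 3]
Visit 3, push [6]
Visit 6, push []

DFS order: [4, 0, 5, 7, 1, 8, 2, 3, 6]


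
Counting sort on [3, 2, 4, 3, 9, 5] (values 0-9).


Input: [3, 2, 4, 3, 9, 5]
Counts: [0, 0, 1, 2, 1, 1, 0, 0, 0, 1]

Sorted: [2, 3, 3, 4, 5, 9]


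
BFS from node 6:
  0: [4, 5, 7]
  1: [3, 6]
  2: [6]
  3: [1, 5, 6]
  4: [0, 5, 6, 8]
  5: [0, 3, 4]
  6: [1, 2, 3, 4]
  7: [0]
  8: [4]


Visit 6, enqueue [1, 2, 3, 4]
Visit 1, enqueue []
Visit 2, enqueue []
Visit 3, enqueue [5]
Visit 4, enqueue [0, 8]
Visit 5, enqueue []
Visit 0, enqueue [7]
Visit 8, enqueue []
Visit 7, enqueue []

BFS order: [6, 1, 2, 3, 4, 5, 0, 8, 7]


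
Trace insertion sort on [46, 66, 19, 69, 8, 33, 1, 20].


Initial: [46, 66, 19, 69, 8, 33, 1, 20]
Insert 66: [46, 66, 19, 69, 8, 33, 1, 20]
Insert 19: [19, 46, 66, 69, 8, 33, 1, 20]
Insert 69: [19, 46, 66, 69, 8, 33, 1, 20]
Insert 8: [8, 19, 46, 66, 69, 33, 1, 20]
Insert 33: [8, 19, 33, 46, 66, 69, 1, 20]
Insert 1: [1, 8, 19, 33, 46, 66, 69, 20]
Insert 20: [1, 8, 19, 20, 33, 46, 66, 69]

Sorted: [1, 8, 19, 20, 33, 46, 66, 69]


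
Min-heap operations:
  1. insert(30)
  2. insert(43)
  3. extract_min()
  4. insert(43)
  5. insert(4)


insert(30) -> [30]
insert(43) -> [30, 43]
extract_min()->30, [43]
insert(43) -> [43, 43]
insert(4) -> [4, 43, 43]

Final heap: [4, 43, 43]


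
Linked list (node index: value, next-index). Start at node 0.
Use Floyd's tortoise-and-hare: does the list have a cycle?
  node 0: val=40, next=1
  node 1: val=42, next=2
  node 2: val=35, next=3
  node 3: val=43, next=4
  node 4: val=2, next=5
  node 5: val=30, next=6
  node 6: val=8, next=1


Floyd's tortoise (slow, +1) and hare (fast, +2):
  init: slow=0, fast=0
  step 1: slow=1, fast=2
  step 2: slow=2, fast=4
  step 3: slow=3, fast=6
  step 4: slow=4, fast=2
  step 5: slow=5, fast=4
  step 6: slow=6, fast=6
  slow == fast at node 6: cycle detected

Cycle: yes


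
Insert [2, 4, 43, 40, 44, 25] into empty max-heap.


Insert 2: [2]
Insert 4: [4, 2]
Insert 43: [43, 2, 4]
Insert 40: [43, 40, 4, 2]
Insert 44: [44, 43, 4, 2, 40]
Insert 25: [44, 43, 25, 2, 40, 4]

Final heap: [44, 43, 25, 2, 40, 4]


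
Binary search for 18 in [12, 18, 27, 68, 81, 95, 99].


Step 1: lo=0, hi=6, mid=3, val=68
Step 2: lo=0, hi=2, mid=1, val=18

Found at index 1


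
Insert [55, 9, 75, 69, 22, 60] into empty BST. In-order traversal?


Insert 55: root
Insert 9: L from 55
Insert 75: R from 55
Insert 69: R from 55 -> L from 75
Insert 22: L from 55 -> R from 9
Insert 60: R from 55 -> L from 75 -> L from 69

In-order: [9, 22, 55, 60, 69, 75]


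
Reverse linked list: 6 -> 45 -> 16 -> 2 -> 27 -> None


Step 1: curr=6, set curr.next=prev(None) | reversed so far: 6
Step 2: curr=45, set curr.next=prev(6) | reversed so far: 45 -> 6
Step 3: curr=16, set curr.next=prev(45) | reversed so far: 16 -> 45 -> 6
Step 4: curr=2, set curr.next=prev(16) | reversed so far: 2 -> 16 -> 45 -> 6
Step 5: curr=27, set curr.next=prev(2) | reversed so far: 27 -> 2 -> 16 -> 45 -> 6

27 -> 2 -> 16 -> 45 -> 6 -> None


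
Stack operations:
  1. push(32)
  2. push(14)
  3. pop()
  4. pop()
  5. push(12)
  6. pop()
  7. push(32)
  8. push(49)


push(32) -> [32]
push(14) -> [32, 14]
pop()->14, [32]
pop()->32, []
push(12) -> [12]
pop()->12, []
push(32) -> [32]
push(49) -> [32, 49]

Final stack: [32, 49]


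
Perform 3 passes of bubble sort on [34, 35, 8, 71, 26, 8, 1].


Initial: [34, 35, 8, 71, 26, 8, 1]
Pass 1: [34, 8, 35, 26, 8, 1, 71] (4 swaps)
Pass 2: [8, 34, 26, 8, 1, 35, 71] (4 swaps)
Pass 3: [8, 26, 8, 1, 34, 35, 71] (3 swaps)

After 3 passes: [8, 26, 8, 1, 34, 35, 71]


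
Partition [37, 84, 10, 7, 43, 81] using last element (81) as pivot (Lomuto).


Pivot: 81
  37 <= 81: advance i (no swap)
  10 <= 81: swap -> [37, 10, 84, 7, 43, 81]
  7 <= 81: swap -> [37, 10, 7, 84, 43, 81]
  43 <= 81: swap -> [37, 10, 7, 43, 84, 81]
Place pivot at 4: [37, 10, 7, 43, 81, 84]

Partitioned: [37, 10, 7, 43, 81, 84]


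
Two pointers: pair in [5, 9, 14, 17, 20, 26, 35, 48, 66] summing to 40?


lo=0(5)+hi=8(66)=71
lo=0(5)+hi=7(48)=53
lo=0(5)+hi=6(35)=40

Yes: 5+35=40


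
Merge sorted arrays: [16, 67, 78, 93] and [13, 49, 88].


Take 13 from B
Take 16 from A
Take 49 from B
Take 67 from A
Take 78 from A
Take 88 from B

Merged: [13, 16, 49, 67, 78, 88, 93]


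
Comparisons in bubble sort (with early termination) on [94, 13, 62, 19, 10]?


Algorithm: bubble sort (with early termination)
Input: [94, 13, 62, 19, 10]
Sorted: [10, 13, 19, 62, 94]

10


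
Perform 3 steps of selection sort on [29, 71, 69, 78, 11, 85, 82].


Initial: [29, 71, 69, 78, 11, 85, 82]
Step 1: min=11 at 4
  Swap: [11, 71, 69, 78, 29, 85, 82]
Step 2: min=29 at 4
  Swap: [11, 29, 69, 78, 71, 85, 82]
Step 3: min=69 at 2
  Swap: [11, 29, 69, 78, 71, 85, 82]

After 3 steps: [11, 29, 69, 78, 71, 85, 82]


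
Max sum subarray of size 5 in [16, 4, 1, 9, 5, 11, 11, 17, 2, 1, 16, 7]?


[0:5]: 35
[1:6]: 30
[2:7]: 37
[3:8]: 53
[4:9]: 46
[5:10]: 42
[6:11]: 47
[7:12]: 43

Max: 53 at [3:8]


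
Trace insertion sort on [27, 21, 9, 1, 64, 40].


Initial: [27, 21, 9, 1, 64, 40]
Insert 21: [21, 27, 9, 1, 64, 40]
Insert 9: [9, 21, 27, 1, 64, 40]
Insert 1: [1, 9, 21, 27, 64, 40]
Insert 64: [1, 9, 21, 27, 64, 40]
Insert 40: [1, 9, 21, 27, 40, 64]

Sorted: [1, 9, 21, 27, 40, 64]


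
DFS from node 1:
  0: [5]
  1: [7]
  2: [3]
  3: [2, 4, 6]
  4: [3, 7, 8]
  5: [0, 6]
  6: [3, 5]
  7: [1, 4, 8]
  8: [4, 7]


Visit 1, push [7]
Visit 7, push [8, 4]
Visit 4, push [8, 3]
Visit 3, push [6, 2]
Visit 2, push []
Visit 6, push [5]
Visit 5, push [0]
Visit 0, push []
Visit 8, push []

DFS order: [1, 7, 4, 3, 2, 6, 5, 0, 8]


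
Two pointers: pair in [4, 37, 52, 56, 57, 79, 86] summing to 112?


lo=0(4)+hi=6(86)=90
lo=1(37)+hi=6(86)=123
lo=1(37)+hi=5(79)=116
lo=1(37)+hi=4(57)=94
lo=2(52)+hi=4(57)=109
lo=3(56)+hi=4(57)=113

No pair found


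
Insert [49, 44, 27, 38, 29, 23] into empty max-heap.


Insert 49: [49]
Insert 44: [49, 44]
Insert 27: [49, 44, 27]
Insert 38: [49, 44, 27, 38]
Insert 29: [49, 44, 27, 38, 29]
Insert 23: [49, 44, 27, 38, 29, 23]

Final heap: [49, 44, 27, 38, 29, 23]


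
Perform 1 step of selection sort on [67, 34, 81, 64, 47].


Initial: [67, 34, 81, 64, 47]
Step 1: min=34 at 1
  Swap: [34, 67, 81, 64, 47]

After 1 step: [34, 67, 81, 64, 47]
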